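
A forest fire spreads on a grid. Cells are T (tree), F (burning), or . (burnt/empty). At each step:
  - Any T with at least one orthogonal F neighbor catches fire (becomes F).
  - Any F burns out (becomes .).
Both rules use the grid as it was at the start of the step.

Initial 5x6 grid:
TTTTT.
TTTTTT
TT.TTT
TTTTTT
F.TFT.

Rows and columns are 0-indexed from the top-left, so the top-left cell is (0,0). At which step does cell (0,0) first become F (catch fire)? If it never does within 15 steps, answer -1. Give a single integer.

Step 1: cell (0,0)='T' (+4 fires, +2 burnt)
Step 2: cell (0,0)='T' (+5 fires, +4 burnt)
Step 3: cell (0,0)='T' (+5 fires, +5 burnt)
Step 4: cell (0,0)='F' (+6 fires, +5 burnt)
  -> target ignites at step 4
Step 5: cell (0,0)='.' (+4 fires, +6 burnt)
Step 6: cell (0,0)='.' (+0 fires, +4 burnt)
  fire out at step 6

4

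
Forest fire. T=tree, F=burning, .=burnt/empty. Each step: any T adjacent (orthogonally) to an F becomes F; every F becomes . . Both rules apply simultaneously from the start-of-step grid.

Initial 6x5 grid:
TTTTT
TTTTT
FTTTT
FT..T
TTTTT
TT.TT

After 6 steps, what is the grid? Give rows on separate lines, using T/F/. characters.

Step 1: 4 trees catch fire, 2 burn out
  TTTTT
  FTTTT
  .FTTT
  .F..T
  FTTTT
  TT.TT
Step 2: 5 trees catch fire, 4 burn out
  FTTTT
  .FTTT
  ..FTT
  ....T
  .FTTT
  FT.TT
Step 3: 5 trees catch fire, 5 burn out
  .FTTT
  ..FTT
  ...FT
  ....T
  ..FTT
  .F.TT
Step 4: 4 trees catch fire, 5 burn out
  ..FTT
  ...FT
  ....F
  ....T
  ...FT
  ...TT
Step 5: 5 trees catch fire, 4 burn out
  ...FT
  ....F
  .....
  ....F
  ....F
  ...FT
Step 6: 2 trees catch fire, 5 burn out
  ....F
  .....
  .....
  .....
  .....
  ....F

....F
.....
.....
.....
.....
....F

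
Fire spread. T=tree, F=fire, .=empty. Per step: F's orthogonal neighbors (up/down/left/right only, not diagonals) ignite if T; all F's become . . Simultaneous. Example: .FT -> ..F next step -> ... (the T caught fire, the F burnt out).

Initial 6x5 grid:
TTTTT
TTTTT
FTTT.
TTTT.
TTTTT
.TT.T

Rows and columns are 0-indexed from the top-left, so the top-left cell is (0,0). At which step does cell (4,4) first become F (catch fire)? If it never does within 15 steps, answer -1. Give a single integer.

Step 1: cell (4,4)='T' (+3 fires, +1 burnt)
Step 2: cell (4,4)='T' (+5 fires, +3 burnt)
Step 3: cell (4,4)='T' (+5 fires, +5 burnt)
Step 4: cell (4,4)='T' (+5 fires, +5 burnt)
Step 5: cell (4,4)='T' (+4 fires, +5 burnt)
Step 6: cell (4,4)='F' (+2 fires, +4 burnt)
  -> target ignites at step 6
Step 7: cell (4,4)='.' (+1 fires, +2 burnt)
Step 8: cell (4,4)='.' (+0 fires, +1 burnt)
  fire out at step 8

6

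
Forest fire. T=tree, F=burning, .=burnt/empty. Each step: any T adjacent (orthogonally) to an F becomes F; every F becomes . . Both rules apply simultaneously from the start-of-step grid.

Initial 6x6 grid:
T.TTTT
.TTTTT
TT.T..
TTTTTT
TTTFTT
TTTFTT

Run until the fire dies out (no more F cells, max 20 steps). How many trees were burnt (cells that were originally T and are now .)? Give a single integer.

Answer: 28

Derivation:
Step 1: +5 fires, +2 burnt (F count now 5)
Step 2: +7 fires, +5 burnt (F count now 7)
Step 3: +5 fires, +7 burnt (F count now 5)
Step 4: +5 fires, +5 burnt (F count now 5)
Step 5: +5 fires, +5 burnt (F count now 5)
Step 6: +1 fires, +5 burnt (F count now 1)
Step 7: +0 fires, +1 burnt (F count now 0)
Fire out after step 7
Initially T: 29, now '.': 35
Total burnt (originally-T cells now '.'): 28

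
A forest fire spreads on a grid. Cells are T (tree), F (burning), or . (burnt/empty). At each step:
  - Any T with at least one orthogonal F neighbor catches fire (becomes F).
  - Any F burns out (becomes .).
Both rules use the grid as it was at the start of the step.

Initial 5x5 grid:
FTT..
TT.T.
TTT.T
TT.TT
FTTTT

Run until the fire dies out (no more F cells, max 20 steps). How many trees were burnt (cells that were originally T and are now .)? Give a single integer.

Answer: 16

Derivation:
Step 1: +4 fires, +2 burnt (F count now 4)
Step 2: +5 fires, +4 burnt (F count now 5)
Step 3: +2 fires, +5 burnt (F count now 2)
Step 4: +3 fires, +2 burnt (F count now 3)
Step 5: +1 fires, +3 burnt (F count now 1)
Step 6: +1 fires, +1 burnt (F count now 1)
Step 7: +0 fires, +1 burnt (F count now 0)
Fire out after step 7
Initially T: 17, now '.': 24
Total burnt (originally-T cells now '.'): 16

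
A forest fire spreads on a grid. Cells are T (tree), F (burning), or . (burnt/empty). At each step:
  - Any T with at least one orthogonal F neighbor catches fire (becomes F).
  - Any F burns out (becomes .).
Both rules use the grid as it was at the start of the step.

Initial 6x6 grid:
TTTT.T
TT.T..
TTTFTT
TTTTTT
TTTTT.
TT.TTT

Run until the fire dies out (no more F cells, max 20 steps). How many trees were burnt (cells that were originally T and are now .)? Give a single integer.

Answer: 28

Derivation:
Step 1: +4 fires, +1 burnt (F count now 4)
Step 2: +6 fires, +4 burnt (F count now 6)
Step 3: +8 fires, +6 burnt (F count now 8)
Step 4: +5 fires, +8 burnt (F count now 5)
Step 5: +4 fires, +5 burnt (F count now 4)
Step 6: +1 fires, +4 burnt (F count now 1)
Step 7: +0 fires, +1 burnt (F count now 0)
Fire out after step 7
Initially T: 29, now '.': 35
Total burnt (originally-T cells now '.'): 28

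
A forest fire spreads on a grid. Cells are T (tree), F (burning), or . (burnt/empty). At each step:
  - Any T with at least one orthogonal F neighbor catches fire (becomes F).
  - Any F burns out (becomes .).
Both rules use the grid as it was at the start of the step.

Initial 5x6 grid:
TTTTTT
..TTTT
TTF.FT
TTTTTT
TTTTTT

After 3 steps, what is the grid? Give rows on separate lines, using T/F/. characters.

Step 1: 6 trees catch fire, 2 burn out
  TTTTTT
  ..FTFT
  TF...F
  TTFTFT
  TTTTTT
Step 2: 10 trees catch fire, 6 burn out
  TTFTFT
  ...F.F
  F.....
  TF.F.F
  TTFTFT
Step 3: 7 trees catch fire, 10 burn out
  TF.F.F
  ......
  ......
  F.....
  TF.F.F

TF.F.F
......
......
F.....
TF.F.F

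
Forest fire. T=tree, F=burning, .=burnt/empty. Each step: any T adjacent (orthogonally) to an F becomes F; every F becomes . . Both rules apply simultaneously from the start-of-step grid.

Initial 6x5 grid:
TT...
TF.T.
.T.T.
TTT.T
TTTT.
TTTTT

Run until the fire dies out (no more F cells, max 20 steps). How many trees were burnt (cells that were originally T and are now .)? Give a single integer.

Answer: 16

Derivation:
Step 1: +3 fires, +1 burnt (F count now 3)
Step 2: +2 fires, +3 burnt (F count now 2)
Step 3: +3 fires, +2 burnt (F count now 3)
Step 4: +3 fires, +3 burnt (F count now 3)
Step 5: +3 fires, +3 burnt (F count now 3)
Step 6: +1 fires, +3 burnt (F count now 1)
Step 7: +1 fires, +1 burnt (F count now 1)
Step 8: +0 fires, +1 burnt (F count now 0)
Fire out after step 8
Initially T: 19, now '.': 27
Total burnt (originally-T cells now '.'): 16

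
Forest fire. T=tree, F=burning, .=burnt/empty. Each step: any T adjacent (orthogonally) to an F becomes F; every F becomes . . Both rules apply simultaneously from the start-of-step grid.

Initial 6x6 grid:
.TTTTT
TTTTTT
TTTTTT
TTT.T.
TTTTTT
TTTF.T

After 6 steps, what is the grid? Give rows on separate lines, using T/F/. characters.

Step 1: 2 trees catch fire, 1 burn out
  .TTTTT
  TTTTTT
  TTTTTT
  TTT.T.
  TTTFTT
  TTF..T
Step 2: 3 trees catch fire, 2 burn out
  .TTTTT
  TTTTTT
  TTTTTT
  TTT.T.
  TTF.FT
  TF...T
Step 3: 5 trees catch fire, 3 burn out
  .TTTTT
  TTTTTT
  TTTTTT
  TTF.F.
  TF...F
  F....T
Step 4: 5 trees catch fire, 5 burn out
  .TTTTT
  TTTTTT
  TTFTFT
  TF....
  F.....
  .....F
Step 5: 6 trees catch fire, 5 burn out
  .TTTTT
  TTFTFT
  TF.F.F
  F.....
  ......
  ......
Step 6: 6 trees catch fire, 6 burn out
  .TFTFT
  TF.F.F
  F.....
  ......
  ......
  ......

.TFTFT
TF.F.F
F.....
......
......
......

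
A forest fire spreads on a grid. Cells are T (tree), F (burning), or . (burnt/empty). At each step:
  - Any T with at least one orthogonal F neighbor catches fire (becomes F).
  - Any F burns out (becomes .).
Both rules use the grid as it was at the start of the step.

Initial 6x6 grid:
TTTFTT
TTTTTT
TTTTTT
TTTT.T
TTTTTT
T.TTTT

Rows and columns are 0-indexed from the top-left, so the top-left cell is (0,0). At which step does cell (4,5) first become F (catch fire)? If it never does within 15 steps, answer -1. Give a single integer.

Step 1: cell (4,5)='T' (+3 fires, +1 burnt)
Step 2: cell (4,5)='T' (+5 fires, +3 burnt)
Step 3: cell (4,5)='T' (+6 fires, +5 burnt)
Step 4: cell (4,5)='T' (+5 fires, +6 burnt)
Step 5: cell (4,5)='T' (+6 fires, +5 burnt)
Step 6: cell (4,5)='F' (+5 fires, +6 burnt)
  -> target ignites at step 6
Step 7: cell (4,5)='.' (+2 fires, +5 burnt)
Step 8: cell (4,5)='.' (+1 fires, +2 burnt)
Step 9: cell (4,5)='.' (+0 fires, +1 burnt)
  fire out at step 9

6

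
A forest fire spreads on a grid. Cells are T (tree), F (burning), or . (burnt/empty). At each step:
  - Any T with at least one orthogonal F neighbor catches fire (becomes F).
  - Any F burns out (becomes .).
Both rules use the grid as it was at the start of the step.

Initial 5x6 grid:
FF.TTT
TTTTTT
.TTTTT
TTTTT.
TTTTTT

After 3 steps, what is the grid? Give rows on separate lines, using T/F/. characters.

Step 1: 2 trees catch fire, 2 burn out
  ...TTT
  FFTTTT
  .TTTTT
  TTTTT.
  TTTTTT
Step 2: 2 trees catch fire, 2 burn out
  ...TTT
  ..FTTT
  .FTTTT
  TTTTT.
  TTTTTT
Step 3: 3 trees catch fire, 2 burn out
  ...TTT
  ...FTT
  ..FTTT
  TFTTT.
  TTTTTT

...TTT
...FTT
..FTTT
TFTTT.
TTTTTT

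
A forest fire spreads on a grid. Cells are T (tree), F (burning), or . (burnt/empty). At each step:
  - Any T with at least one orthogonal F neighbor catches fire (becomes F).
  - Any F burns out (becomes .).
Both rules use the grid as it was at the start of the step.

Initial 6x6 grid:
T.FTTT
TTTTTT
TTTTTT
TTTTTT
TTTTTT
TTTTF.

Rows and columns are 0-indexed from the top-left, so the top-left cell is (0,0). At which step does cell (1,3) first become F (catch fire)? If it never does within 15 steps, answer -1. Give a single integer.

Step 1: cell (1,3)='T' (+4 fires, +2 burnt)
Step 2: cell (1,3)='F' (+8 fires, +4 burnt)
  -> target ignites at step 2
Step 3: cell (1,3)='.' (+11 fires, +8 burnt)
Step 4: cell (1,3)='.' (+7 fires, +11 burnt)
Step 5: cell (1,3)='.' (+2 fires, +7 burnt)
Step 6: cell (1,3)='.' (+0 fires, +2 burnt)
  fire out at step 6

2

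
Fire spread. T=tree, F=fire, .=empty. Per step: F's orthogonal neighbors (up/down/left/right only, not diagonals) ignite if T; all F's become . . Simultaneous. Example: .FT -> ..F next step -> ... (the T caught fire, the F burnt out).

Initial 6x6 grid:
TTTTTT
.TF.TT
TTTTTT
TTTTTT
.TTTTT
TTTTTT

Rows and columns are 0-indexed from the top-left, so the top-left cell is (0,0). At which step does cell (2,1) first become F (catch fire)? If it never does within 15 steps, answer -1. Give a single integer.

Step 1: cell (2,1)='T' (+3 fires, +1 burnt)
Step 2: cell (2,1)='F' (+5 fires, +3 burnt)
  -> target ignites at step 2
Step 3: cell (2,1)='.' (+7 fires, +5 burnt)
Step 4: cell (2,1)='.' (+8 fires, +7 burnt)
Step 5: cell (2,1)='.' (+5 fires, +8 burnt)
Step 6: cell (2,1)='.' (+3 fires, +5 burnt)
Step 7: cell (2,1)='.' (+1 fires, +3 burnt)
Step 8: cell (2,1)='.' (+0 fires, +1 burnt)
  fire out at step 8

2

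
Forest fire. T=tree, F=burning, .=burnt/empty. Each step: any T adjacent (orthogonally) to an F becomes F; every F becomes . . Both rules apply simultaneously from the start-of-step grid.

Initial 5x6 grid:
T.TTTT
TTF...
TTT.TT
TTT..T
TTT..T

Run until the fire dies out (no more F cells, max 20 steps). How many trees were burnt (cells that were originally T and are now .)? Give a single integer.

Answer: 16

Derivation:
Step 1: +3 fires, +1 burnt (F count now 3)
Step 2: +4 fires, +3 burnt (F count now 4)
Step 3: +5 fires, +4 burnt (F count now 5)
Step 4: +3 fires, +5 burnt (F count now 3)
Step 5: +1 fires, +3 burnt (F count now 1)
Step 6: +0 fires, +1 burnt (F count now 0)
Fire out after step 6
Initially T: 20, now '.': 26
Total burnt (originally-T cells now '.'): 16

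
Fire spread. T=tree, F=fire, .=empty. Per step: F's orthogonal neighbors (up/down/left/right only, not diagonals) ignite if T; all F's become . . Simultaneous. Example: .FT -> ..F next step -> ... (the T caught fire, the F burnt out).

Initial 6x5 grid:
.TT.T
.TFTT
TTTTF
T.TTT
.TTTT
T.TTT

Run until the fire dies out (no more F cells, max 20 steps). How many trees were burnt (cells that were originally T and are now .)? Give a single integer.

Answer: 21

Derivation:
Step 1: +7 fires, +2 burnt (F count now 7)
Step 2: +6 fires, +7 burnt (F count now 6)
Step 3: +4 fires, +6 burnt (F count now 4)
Step 4: +4 fires, +4 burnt (F count now 4)
Step 5: +0 fires, +4 burnt (F count now 0)
Fire out after step 5
Initially T: 22, now '.': 29
Total burnt (originally-T cells now '.'): 21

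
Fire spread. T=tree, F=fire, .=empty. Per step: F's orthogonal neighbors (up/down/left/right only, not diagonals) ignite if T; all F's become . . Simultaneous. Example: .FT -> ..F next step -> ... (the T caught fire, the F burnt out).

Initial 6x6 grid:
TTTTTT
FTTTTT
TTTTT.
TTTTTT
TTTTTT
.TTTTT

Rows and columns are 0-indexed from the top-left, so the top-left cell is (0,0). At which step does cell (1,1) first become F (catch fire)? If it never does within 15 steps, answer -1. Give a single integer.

Step 1: cell (1,1)='F' (+3 fires, +1 burnt)
  -> target ignites at step 1
Step 2: cell (1,1)='.' (+4 fires, +3 burnt)
Step 3: cell (1,1)='.' (+5 fires, +4 burnt)
Step 4: cell (1,1)='.' (+5 fires, +5 burnt)
Step 5: cell (1,1)='.' (+6 fires, +5 burnt)
Step 6: cell (1,1)='.' (+4 fires, +6 burnt)
Step 7: cell (1,1)='.' (+3 fires, +4 burnt)
Step 8: cell (1,1)='.' (+2 fires, +3 burnt)
Step 9: cell (1,1)='.' (+1 fires, +2 burnt)
Step 10: cell (1,1)='.' (+0 fires, +1 burnt)
  fire out at step 10

1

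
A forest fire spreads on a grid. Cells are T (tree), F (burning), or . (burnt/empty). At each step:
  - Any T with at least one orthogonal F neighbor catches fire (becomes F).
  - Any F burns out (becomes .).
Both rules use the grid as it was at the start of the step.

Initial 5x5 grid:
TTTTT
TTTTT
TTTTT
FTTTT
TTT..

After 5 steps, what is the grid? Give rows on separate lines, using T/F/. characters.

Step 1: 3 trees catch fire, 1 burn out
  TTTTT
  TTTTT
  FTTTT
  .FTTT
  FTT..
Step 2: 4 trees catch fire, 3 burn out
  TTTTT
  FTTTT
  .FTTT
  ..FTT
  .FT..
Step 3: 5 trees catch fire, 4 burn out
  FTTTT
  .FTTT
  ..FTT
  ...FT
  ..F..
Step 4: 4 trees catch fire, 5 burn out
  .FTTT
  ..FTT
  ...FT
  ....F
  .....
Step 5: 3 trees catch fire, 4 burn out
  ..FTT
  ...FT
  ....F
  .....
  .....

..FTT
...FT
....F
.....
.....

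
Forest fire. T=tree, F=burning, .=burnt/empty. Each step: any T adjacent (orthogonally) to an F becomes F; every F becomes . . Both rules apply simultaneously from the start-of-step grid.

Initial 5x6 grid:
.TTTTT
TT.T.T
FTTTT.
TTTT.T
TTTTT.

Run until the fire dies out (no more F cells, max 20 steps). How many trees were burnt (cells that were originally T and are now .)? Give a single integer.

Step 1: +3 fires, +1 burnt (F count now 3)
Step 2: +4 fires, +3 burnt (F count now 4)
Step 3: +4 fires, +4 burnt (F count now 4)
Step 4: +5 fires, +4 burnt (F count now 5)
Step 5: +2 fires, +5 burnt (F count now 2)
Step 6: +2 fires, +2 burnt (F count now 2)
Step 7: +1 fires, +2 burnt (F count now 1)
Step 8: +1 fires, +1 burnt (F count now 1)
Step 9: +0 fires, +1 burnt (F count now 0)
Fire out after step 9
Initially T: 23, now '.': 29
Total burnt (originally-T cells now '.'): 22

Answer: 22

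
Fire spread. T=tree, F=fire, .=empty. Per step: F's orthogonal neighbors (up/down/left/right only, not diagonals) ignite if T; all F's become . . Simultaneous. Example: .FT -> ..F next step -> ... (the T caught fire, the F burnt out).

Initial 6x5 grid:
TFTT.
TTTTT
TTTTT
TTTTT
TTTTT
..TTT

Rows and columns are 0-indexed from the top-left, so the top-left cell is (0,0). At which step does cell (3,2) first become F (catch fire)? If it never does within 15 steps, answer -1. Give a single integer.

Step 1: cell (3,2)='T' (+3 fires, +1 burnt)
Step 2: cell (3,2)='T' (+4 fires, +3 burnt)
Step 3: cell (3,2)='T' (+4 fires, +4 burnt)
Step 4: cell (3,2)='F' (+5 fires, +4 burnt)
  -> target ignites at step 4
Step 5: cell (3,2)='.' (+4 fires, +5 burnt)
Step 6: cell (3,2)='.' (+3 fires, +4 burnt)
Step 7: cell (3,2)='.' (+2 fires, +3 burnt)
Step 8: cell (3,2)='.' (+1 fires, +2 burnt)
Step 9: cell (3,2)='.' (+0 fires, +1 burnt)
  fire out at step 9

4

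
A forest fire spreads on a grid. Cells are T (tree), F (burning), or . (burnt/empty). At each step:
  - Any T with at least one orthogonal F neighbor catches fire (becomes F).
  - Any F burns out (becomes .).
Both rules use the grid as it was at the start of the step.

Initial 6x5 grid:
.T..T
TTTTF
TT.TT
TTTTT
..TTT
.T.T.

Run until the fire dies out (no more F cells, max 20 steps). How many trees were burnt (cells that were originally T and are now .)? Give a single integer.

Step 1: +3 fires, +1 burnt (F count now 3)
Step 2: +3 fires, +3 burnt (F count now 3)
Step 3: +3 fires, +3 burnt (F count now 3)
Step 4: +5 fires, +3 burnt (F count now 5)
Step 5: +4 fires, +5 burnt (F count now 4)
Step 6: +1 fires, +4 burnt (F count now 1)
Step 7: +0 fires, +1 burnt (F count now 0)
Fire out after step 7
Initially T: 20, now '.': 29
Total burnt (originally-T cells now '.'): 19

Answer: 19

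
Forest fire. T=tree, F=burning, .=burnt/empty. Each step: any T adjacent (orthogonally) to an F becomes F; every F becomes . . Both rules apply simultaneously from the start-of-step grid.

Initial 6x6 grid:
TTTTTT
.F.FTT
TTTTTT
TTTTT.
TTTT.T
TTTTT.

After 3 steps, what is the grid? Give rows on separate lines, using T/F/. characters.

Step 1: 5 trees catch fire, 2 burn out
  TFTFTT
  ....FT
  TFTFTT
  TTTTT.
  TTTT.T
  TTTTT.
Step 2: 9 trees catch fire, 5 burn out
  F.F.FT
  .....F
  F.F.FT
  TFTFT.
  TTTT.T
  TTTTT.
Step 3: 7 trees catch fire, 9 burn out
  .....F
  ......
  .....F
  F.F.F.
  TFTF.T
  TTTTT.

.....F
......
.....F
F.F.F.
TFTF.T
TTTTT.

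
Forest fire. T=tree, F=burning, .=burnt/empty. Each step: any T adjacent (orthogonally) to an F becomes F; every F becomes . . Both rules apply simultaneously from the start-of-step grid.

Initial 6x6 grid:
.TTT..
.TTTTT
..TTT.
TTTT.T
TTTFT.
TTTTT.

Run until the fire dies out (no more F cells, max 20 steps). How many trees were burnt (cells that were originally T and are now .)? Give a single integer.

Step 1: +4 fires, +1 burnt (F count now 4)
Step 2: +5 fires, +4 burnt (F count now 5)
Step 3: +6 fires, +5 burnt (F count now 6)
Step 4: +5 fires, +6 burnt (F count now 5)
Step 5: +3 fires, +5 burnt (F count now 3)
Step 6: +1 fires, +3 burnt (F count now 1)
Step 7: +0 fires, +1 burnt (F count now 0)
Fire out after step 7
Initially T: 25, now '.': 35
Total burnt (originally-T cells now '.'): 24

Answer: 24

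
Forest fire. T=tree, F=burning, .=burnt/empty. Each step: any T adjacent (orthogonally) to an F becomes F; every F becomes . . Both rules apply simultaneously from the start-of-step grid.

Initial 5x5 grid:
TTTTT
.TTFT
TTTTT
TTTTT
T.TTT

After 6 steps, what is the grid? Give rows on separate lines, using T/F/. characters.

Step 1: 4 trees catch fire, 1 burn out
  TTTFT
  .TF.F
  TTTFT
  TTTTT
  T.TTT
Step 2: 6 trees catch fire, 4 burn out
  TTF.F
  .F...
  TTF.F
  TTTFT
  T.TTT
Step 3: 5 trees catch fire, 6 burn out
  TF...
  .....
  TF...
  TTF.F
  T.TFT
Step 4: 5 trees catch fire, 5 burn out
  F....
  .....
  F....
  TF...
  T.F.F
Step 5: 1 trees catch fire, 5 burn out
  .....
  .....
  .....
  F....
  T....
Step 6: 1 trees catch fire, 1 burn out
  .....
  .....
  .....
  .....
  F....

.....
.....
.....
.....
F....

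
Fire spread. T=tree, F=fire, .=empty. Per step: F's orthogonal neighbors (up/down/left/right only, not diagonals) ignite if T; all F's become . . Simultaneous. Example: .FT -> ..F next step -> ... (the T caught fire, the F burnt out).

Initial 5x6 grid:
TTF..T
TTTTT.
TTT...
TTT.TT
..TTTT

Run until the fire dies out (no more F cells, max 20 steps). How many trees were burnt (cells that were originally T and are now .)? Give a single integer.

Step 1: +2 fires, +1 burnt (F count now 2)
Step 2: +4 fires, +2 burnt (F count now 4)
Step 3: +4 fires, +4 burnt (F count now 4)
Step 4: +3 fires, +4 burnt (F count now 3)
Step 5: +2 fires, +3 burnt (F count now 2)
Step 6: +1 fires, +2 burnt (F count now 1)
Step 7: +2 fires, +1 burnt (F count now 2)
Step 8: +1 fires, +2 burnt (F count now 1)
Step 9: +0 fires, +1 burnt (F count now 0)
Fire out after step 9
Initially T: 20, now '.': 29
Total burnt (originally-T cells now '.'): 19

Answer: 19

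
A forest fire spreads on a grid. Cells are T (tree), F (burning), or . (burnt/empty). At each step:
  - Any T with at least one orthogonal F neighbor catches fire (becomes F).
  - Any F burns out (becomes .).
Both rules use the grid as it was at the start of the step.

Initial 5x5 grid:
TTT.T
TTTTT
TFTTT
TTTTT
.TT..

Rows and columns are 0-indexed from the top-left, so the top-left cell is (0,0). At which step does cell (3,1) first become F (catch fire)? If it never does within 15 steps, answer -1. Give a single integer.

Step 1: cell (3,1)='F' (+4 fires, +1 burnt)
  -> target ignites at step 1
Step 2: cell (3,1)='.' (+7 fires, +4 burnt)
Step 3: cell (3,1)='.' (+6 fires, +7 burnt)
Step 4: cell (3,1)='.' (+2 fires, +6 burnt)
Step 5: cell (3,1)='.' (+1 fires, +2 burnt)
Step 6: cell (3,1)='.' (+0 fires, +1 burnt)
  fire out at step 6

1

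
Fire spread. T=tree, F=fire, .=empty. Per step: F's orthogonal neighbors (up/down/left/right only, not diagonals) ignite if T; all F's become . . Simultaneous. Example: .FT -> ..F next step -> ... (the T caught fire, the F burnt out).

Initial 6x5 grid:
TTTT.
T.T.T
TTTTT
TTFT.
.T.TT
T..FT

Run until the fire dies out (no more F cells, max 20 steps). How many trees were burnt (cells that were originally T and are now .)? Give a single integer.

Answer: 19

Derivation:
Step 1: +5 fires, +2 burnt (F count now 5)
Step 2: +6 fires, +5 burnt (F count now 6)
Step 3: +3 fires, +6 burnt (F count now 3)
Step 4: +4 fires, +3 burnt (F count now 4)
Step 5: +1 fires, +4 burnt (F count now 1)
Step 6: +0 fires, +1 burnt (F count now 0)
Fire out after step 6
Initially T: 20, now '.': 29
Total burnt (originally-T cells now '.'): 19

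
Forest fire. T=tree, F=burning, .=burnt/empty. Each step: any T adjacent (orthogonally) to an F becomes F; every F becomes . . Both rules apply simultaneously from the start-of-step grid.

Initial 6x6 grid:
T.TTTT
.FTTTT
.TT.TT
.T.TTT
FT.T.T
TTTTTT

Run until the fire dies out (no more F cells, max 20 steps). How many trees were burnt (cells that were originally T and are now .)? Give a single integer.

Step 1: +4 fires, +2 burnt (F count now 4)
Step 2: +5 fires, +4 burnt (F count now 5)
Step 3: +3 fires, +5 burnt (F count now 3)
Step 4: +4 fires, +3 burnt (F count now 4)
Step 5: +5 fires, +4 burnt (F count now 5)
Step 6: +3 fires, +5 burnt (F count now 3)
Step 7: +1 fires, +3 burnt (F count now 1)
Step 8: +0 fires, +1 burnt (F count now 0)
Fire out after step 8
Initially T: 26, now '.': 35
Total burnt (originally-T cells now '.'): 25

Answer: 25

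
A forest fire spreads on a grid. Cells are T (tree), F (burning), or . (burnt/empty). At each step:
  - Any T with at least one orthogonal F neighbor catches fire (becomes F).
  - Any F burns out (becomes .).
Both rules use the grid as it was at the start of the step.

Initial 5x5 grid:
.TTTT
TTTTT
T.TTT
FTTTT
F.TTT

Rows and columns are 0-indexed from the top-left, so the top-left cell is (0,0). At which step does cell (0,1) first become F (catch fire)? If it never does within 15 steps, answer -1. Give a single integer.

Step 1: cell (0,1)='T' (+2 fires, +2 burnt)
Step 2: cell (0,1)='T' (+2 fires, +2 burnt)
Step 3: cell (0,1)='T' (+4 fires, +2 burnt)
Step 4: cell (0,1)='F' (+5 fires, +4 burnt)
  -> target ignites at step 4
Step 5: cell (0,1)='.' (+4 fires, +5 burnt)
Step 6: cell (0,1)='.' (+2 fires, +4 burnt)
Step 7: cell (0,1)='.' (+1 fires, +2 burnt)
Step 8: cell (0,1)='.' (+0 fires, +1 burnt)
  fire out at step 8

4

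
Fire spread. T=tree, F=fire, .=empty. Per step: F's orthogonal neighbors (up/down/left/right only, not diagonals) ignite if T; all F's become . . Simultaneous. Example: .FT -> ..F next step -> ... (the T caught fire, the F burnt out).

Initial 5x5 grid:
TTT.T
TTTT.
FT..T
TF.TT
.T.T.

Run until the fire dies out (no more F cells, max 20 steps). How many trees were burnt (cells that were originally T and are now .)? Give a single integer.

Answer: 10

Derivation:
Step 1: +4 fires, +2 burnt (F count now 4)
Step 2: +2 fires, +4 burnt (F count now 2)
Step 3: +2 fires, +2 burnt (F count now 2)
Step 4: +2 fires, +2 burnt (F count now 2)
Step 5: +0 fires, +2 burnt (F count now 0)
Fire out after step 5
Initially T: 15, now '.': 20
Total burnt (originally-T cells now '.'): 10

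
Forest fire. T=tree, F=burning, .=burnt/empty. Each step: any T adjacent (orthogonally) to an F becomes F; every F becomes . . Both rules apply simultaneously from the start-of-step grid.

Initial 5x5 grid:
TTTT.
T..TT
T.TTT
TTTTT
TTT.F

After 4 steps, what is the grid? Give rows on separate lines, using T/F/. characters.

Step 1: 1 trees catch fire, 1 burn out
  TTTT.
  T..TT
  T.TTT
  TTTTF
  TTT..
Step 2: 2 trees catch fire, 1 burn out
  TTTT.
  T..TT
  T.TTF
  TTTF.
  TTT..
Step 3: 3 trees catch fire, 2 burn out
  TTTT.
  T..TF
  T.TF.
  TTF..
  TTT..
Step 4: 4 trees catch fire, 3 burn out
  TTTT.
  T..F.
  T.F..
  TF...
  TTF..

TTTT.
T..F.
T.F..
TF...
TTF..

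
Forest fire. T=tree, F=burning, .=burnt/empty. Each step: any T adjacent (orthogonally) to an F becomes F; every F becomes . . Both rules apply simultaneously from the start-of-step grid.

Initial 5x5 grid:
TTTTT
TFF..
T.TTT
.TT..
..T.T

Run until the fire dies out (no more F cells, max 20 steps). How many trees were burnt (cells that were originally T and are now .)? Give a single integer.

Answer: 13

Derivation:
Step 1: +4 fires, +2 burnt (F count now 4)
Step 2: +5 fires, +4 burnt (F count now 5)
Step 3: +4 fires, +5 burnt (F count now 4)
Step 4: +0 fires, +4 burnt (F count now 0)
Fire out after step 4
Initially T: 14, now '.': 24
Total burnt (originally-T cells now '.'): 13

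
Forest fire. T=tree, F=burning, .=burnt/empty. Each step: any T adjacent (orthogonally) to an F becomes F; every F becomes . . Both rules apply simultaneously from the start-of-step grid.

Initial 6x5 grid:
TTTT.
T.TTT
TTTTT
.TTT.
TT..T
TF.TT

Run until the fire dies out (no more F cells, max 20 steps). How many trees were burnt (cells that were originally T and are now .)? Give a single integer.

Answer: 19

Derivation:
Step 1: +2 fires, +1 burnt (F count now 2)
Step 2: +2 fires, +2 burnt (F count now 2)
Step 3: +2 fires, +2 burnt (F count now 2)
Step 4: +3 fires, +2 burnt (F count now 3)
Step 5: +3 fires, +3 burnt (F count now 3)
Step 6: +4 fires, +3 burnt (F count now 4)
Step 7: +3 fires, +4 burnt (F count now 3)
Step 8: +0 fires, +3 burnt (F count now 0)
Fire out after step 8
Initially T: 22, now '.': 27
Total burnt (originally-T cells now '.'): 19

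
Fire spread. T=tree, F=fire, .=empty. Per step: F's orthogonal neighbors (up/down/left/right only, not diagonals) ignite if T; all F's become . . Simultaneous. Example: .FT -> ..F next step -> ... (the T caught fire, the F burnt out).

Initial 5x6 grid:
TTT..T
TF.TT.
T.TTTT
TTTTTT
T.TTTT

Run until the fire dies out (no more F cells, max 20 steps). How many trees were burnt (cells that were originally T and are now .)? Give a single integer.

Step 1: +2 fires, +1 burnt (F count now 2)
Step 2: +3 fires, +2 burnt (F count now 3)
Step 3: +1 fires, +3 burnt (F count now 1)
Step 4: +2 fires, +1 burnt (F count now 2)
Step 5: +1 fires, +2 burnt (F count now 1)
Step 6: +3 fires, +1 burnt (F count now 3)
Step 7: +3 fires, +3 burnt (F count now 3)
Step 8: +4 fires, +3 burnt (F count now 4)
Step 9: +3 fires, +4 burnt (F count now 3)
Step 10: +0 fires, +3 burnt (F count now 0)
Fire out after step 10
Initially T: 23, now '.': 29
Total burnt (originally-T cells now '.'): 22

Answer: 22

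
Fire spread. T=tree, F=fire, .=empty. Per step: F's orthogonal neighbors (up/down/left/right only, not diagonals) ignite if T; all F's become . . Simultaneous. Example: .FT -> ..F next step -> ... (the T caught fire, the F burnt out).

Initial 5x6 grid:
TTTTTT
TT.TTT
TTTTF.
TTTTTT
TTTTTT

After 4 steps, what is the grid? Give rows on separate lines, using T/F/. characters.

Step 1: 3 trees catch fire, 1 burn out
  TTTTTT
  TT.TFT
  TTTF..
  TTTTFT
  TTTTTT
Step 2: 7 trees catch fire, 3 burn out
  TTTTFT
  TT.F.F
  TTF...
  TTTF.F
  TTTTFT
Step 3: 6 trees catch fire, 7 burn out
  TTTF.F
  TT....
  TF....
  TTF...
  TTTF.F
Step 4: 5 trees catch fire, 6 burn out
  TTF...
  TF....
  F.....
  TF....
  TTF...

TTF...
TF....
F.....
TF....
TTF...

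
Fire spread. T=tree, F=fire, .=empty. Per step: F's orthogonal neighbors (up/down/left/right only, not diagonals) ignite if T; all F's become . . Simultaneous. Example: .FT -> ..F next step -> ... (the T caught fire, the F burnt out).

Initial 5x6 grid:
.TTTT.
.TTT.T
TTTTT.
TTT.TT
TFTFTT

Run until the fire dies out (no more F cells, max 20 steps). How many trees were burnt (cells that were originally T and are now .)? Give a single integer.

Step 1: +4 fires, +2 burnt (F count now 4)
Step 2: +5 fires, +4 burnt (F count now 5)
Step 3: +5 fires, +5 burnt (F count now 5)
Step 4: +3 fires, +5 burnt (F count now 3)
Step 5: +2 fires, +3 burnt (F count now 2)
Step 6: +1 fires, +2 burnt (F count now 1)
Step 7: +1 fires, +1 burnt (F count now 1)
Step 8: +0 fires, +1 burnt (F count now 0)
Fire out after step 8
Initially T: 22, now '.': 29
Total burnt (originally-T cells now '.'): 21

Answer: 21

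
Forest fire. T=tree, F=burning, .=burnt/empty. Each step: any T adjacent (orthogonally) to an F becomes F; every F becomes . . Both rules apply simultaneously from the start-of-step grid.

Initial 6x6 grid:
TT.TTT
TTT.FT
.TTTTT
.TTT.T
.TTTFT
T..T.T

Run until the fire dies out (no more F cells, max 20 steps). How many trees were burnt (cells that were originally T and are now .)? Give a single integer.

Answer: 24

Derivation:
Step 1: +5 fires, +2 burnt (F count now 5)
Step 2: +9 fires, +5 burnt (F count now 9)
Step 3: +3 fires, +9 burnt (F count now 3)
Step 4: +3 fires, +3 burnt (F count now 3)
Step 5: +1 fires, +3 burnt (F count now 1)
Step 6: +2 fires, +1 burnt (F count now 2)
Step 7: +1 fires, +2 burnt (F count now 1)
Step 8: +0 fires, +1 burnt (F count now 0)
Fire out after step 8
Initially T: 25, now '.': 35
Total burnt (originally-T cells now '.'): 24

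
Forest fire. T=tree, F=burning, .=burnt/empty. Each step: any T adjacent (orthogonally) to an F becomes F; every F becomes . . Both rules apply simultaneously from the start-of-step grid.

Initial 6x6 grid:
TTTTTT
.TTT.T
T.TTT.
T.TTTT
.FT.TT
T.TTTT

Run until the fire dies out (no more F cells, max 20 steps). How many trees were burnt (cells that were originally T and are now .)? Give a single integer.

Answer: 24

Derivation:
Step 1: +1 fires, +1 burnt (F count now 1)
Step 2: +2 fires, +1 burnt (F count now 2)
Step 3: +3 fires, +2 burnt (F count now 3)
Step 4: +4 fires, +3 burnt (F count now 4)
Step 5: +7 fires, +4 burnt (F count now 7)
Step 6: +3 fires, +7 burnt (F count now 3)
Step 7: +2 fires, +3 burnt (F count now 2)
Step 8: +1 fires, +2 burnt (F count now 1)
Step 9: +1 fires, +1 burnt (F count now 1)
Step 10: +0 fires, +1 burnt (F count now 0)
Fire out after step 10
Initially T: 27, now '.': 33
Total burnt (originally-T cells now '.'): 24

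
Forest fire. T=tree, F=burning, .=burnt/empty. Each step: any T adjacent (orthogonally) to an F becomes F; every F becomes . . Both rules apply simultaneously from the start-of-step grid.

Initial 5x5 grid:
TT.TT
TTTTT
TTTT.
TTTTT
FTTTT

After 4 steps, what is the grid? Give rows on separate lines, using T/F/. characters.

Step 1: 2 trees catch fire, 1 burn out
  TT.TT
  TTTTT
  TTTT.
  FTTTT
  .FTTT
Step 2: 3 trees catch fire, 2 burn out
  TT.TT
  TTTTT
  FTTT.
  .FTTT
  ..FTT
Step 3: 4 trees catch fire, 3 burn out
  TT.TT
  FTTTT
  .FTT.
  ..FTT
  ...FT
Step 4: 5 trees catch fire, 4 burn out
  FT.TT
  .FTTT
  ..FT.
  ...FT
  ....F

FT.TT
.FTTT
..FT.
...FT
....F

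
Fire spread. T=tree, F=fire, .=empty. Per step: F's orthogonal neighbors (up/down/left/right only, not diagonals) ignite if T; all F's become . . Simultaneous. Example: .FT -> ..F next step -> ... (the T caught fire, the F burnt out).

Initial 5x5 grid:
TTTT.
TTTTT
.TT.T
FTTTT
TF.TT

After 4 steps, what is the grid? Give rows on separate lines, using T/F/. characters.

Step 1: 2 trees catch fire, 2 burn out
  TTTT.
  TTTTT
  .TT.T
  .FTTT
  F..TT
Step 2: 2 trees catch fire, 2 burn out
  TTTT.
  TTTTT
  .FT.T
  ..FTT
  ...TT
Step 3: 3 trees catch fire, 2 burn out
  TTTT.
  TFTTT
  ..F.T
  ...FT
  ...TT
Step 4: 5 trees catch fire, 3 burn out
  TFTT.
  F.FTT
  ....T
  ....F
  ...FT

TFTT.
F.FTT
....T
....F
...FT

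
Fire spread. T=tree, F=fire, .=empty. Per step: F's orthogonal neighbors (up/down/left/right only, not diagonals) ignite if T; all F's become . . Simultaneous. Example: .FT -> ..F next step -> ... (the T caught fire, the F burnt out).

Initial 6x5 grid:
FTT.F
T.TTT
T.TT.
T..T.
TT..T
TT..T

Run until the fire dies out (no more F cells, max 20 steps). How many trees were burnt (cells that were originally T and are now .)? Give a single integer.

Answer: 15

Derivation:
Step 1: +3 fires, +2 burnt (F count now 3)
Step 2: +3 fires, +3 burnt (F count now 3)
Step 3: +3 fires, +3 burnt (F count now 3)
Step 4: +3 fires, +3 burnt (F count now 3)
Step 5: +2 fires, +3 burnt (F count now 2)
Step 6: +1 fires, +2 burnt (F count now 1)
Step 7: +0 fires, +1 burnt (F count now 0)
Fire out after step 7
Initially T: 17, now '.': 28
Total burnt (originally-T cells now '.'): 15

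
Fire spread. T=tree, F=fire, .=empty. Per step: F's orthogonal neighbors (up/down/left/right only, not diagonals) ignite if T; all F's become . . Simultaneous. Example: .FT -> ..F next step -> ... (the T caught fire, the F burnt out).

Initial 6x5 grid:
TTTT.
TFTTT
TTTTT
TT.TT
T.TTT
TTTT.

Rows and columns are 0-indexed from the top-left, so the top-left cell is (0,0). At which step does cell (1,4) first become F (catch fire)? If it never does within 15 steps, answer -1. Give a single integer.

Step 1: cell (1,4)='T' (+4 fires, +1 burnt)
Step 2: cell (1,4)='T' (+6 fires, +4 burnt)
Step 3: cell (1,4)='F' (+4 fires, +6 burnt)
  -> target ignites at step 3
Step 4: cell (1,4)='.' (+3 fires, +4 burnt)
Step 5: cell (1,4)='.' (+3 fires, +3 burnt)
Step 6: cell (1,4)='.' (+4 fires, +3 burnt)
Step 7: cell (1,4)='.' (+1 fires, +4 burnt)
Step 8: cell (1,4)='.' (+0 fires, +1 burnt)
  fire out at step 8

3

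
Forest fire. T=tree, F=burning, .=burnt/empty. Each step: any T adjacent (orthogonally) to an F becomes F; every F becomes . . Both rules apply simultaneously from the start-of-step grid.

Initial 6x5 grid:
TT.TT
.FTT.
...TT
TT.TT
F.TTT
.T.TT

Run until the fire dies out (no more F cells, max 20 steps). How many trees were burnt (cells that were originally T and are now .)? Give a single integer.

Step 1: +3 fires, +2 burnt (F count now 3)
Step 2: +3 fires, +3 burnt (F count now 3)
Step 3: +2 fires, +3 burnt (F count now 2)
Step 4: +3 fires, +2 burnt (F count now 3)
Step 5: +2 fires, +3 burnt (F count now 2)
Step 6: +3 fires, +2 burnt (F count now 3)
Step 7: +1 fires, +3 burnt (F count now 1)
Step 8: +0 fires, +1 burnt (F count now 0)
Fire out after step 8
Initially T: 18, now '.': 29
Total burnt (originally-T cells now '.'): 17

Answer: 17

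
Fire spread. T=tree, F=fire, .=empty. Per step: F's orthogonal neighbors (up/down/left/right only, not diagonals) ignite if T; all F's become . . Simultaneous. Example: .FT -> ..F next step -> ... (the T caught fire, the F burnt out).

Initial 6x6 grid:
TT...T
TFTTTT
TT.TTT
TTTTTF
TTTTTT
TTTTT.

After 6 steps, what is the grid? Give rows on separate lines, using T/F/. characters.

Step 1: 7 trees catch fire, 2 burn out
  TF...T
  F.FTTT
  TF.TTF
  TTTTF.
  TTTTTF
  TTTTT.
Step 2: 8 trees catch fire, 7 burn out
  F....T
  ...FTF
  F..TF.
  TFTF..
  TTTTF.
  TTTTT.
Step 3: 8 trees catch fire, 8 burn out
  .....F
  ....F.
  ...F..
  F.F...
  TFTF..
  TTTTF.
Step 4: 4 trees catch fire, 8 burn out
  ......
  ......
  ......
  ......
  F.F...
  TFTF..
Step 5: 2 trees catch fire, 4 burn out
  ......
  ......
  ......
  ......
  ......
  F.F...
Step 6: 0 trees catch fire, 2 burn out
  ......
  ......
  ......
  ......
  ......
  ......

......
......
......
......
......
......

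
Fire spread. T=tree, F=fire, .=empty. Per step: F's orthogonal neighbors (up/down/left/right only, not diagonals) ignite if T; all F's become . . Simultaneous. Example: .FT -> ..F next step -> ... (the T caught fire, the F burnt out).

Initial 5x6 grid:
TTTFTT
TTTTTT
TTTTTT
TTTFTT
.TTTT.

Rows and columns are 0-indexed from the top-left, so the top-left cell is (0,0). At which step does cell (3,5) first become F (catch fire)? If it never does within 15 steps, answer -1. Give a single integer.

Step 1: cell (3,5)='T' (+7 fires, +2 burnt)
Step 2: cell (3,5)='F' (+10 fires, +7 burnt)
  -> target ignites at step 2
Step 3: cell (3,5)='.' (+7 fires, +10 burnt)
Step 4: cell (3,5)='.' (+2 fires, +7 burnt)
Step 5: cell (3,5)='.' (+0 fires, +2 burnt)
  fire out at step 5

2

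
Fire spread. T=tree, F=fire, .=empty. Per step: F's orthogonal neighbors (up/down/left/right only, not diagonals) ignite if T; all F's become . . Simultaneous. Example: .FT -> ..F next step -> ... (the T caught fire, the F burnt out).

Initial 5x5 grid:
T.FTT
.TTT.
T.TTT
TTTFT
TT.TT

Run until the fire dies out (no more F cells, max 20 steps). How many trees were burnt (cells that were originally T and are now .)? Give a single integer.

Answer: 17

Derivation:
Step 1: +6 fires, +2 burnt (F count now 6)
Step 2: +7 fires, +6 burnt (F count now 7)
Step 3: +2 fires, +7 burnt (F count now 2)
Step 4: +2 fires, +2 burnt (F count now 2)
Step 5: +0 fires, +2 burnt (F count now 0)
Fire out after step 5
Initially T: 18, now '.': 24
Total burnt (originally-T cells now '.'): 17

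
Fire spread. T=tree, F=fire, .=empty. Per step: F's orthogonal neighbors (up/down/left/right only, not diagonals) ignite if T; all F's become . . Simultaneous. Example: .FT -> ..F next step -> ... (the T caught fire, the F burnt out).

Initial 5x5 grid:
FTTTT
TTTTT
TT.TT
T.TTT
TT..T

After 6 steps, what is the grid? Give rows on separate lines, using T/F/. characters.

Step 1: 2 trees catch fire, 1 burn out
  .FTTT
  FTTTT
  TT.TT
  T.TTT
  TT..T
Step 2: 3 trees catch fire, 2 burn out
  ..FTT
  .FTTT
  FT.TT
  T.TTT
  TT..T
Step 3: 4 trees catch fire, 3 burn out
  ...FT
  ..FTT
  .F.TT
  F.TTT
  TT..T
Step 4: 3 trees catch fire, 4 burn out
  ....F
  ...FT
  ...TT
  ..TTT
  FT..T
Step 5: 3 trees catch fire, 3 burn out
  .....
  ....F
  ...FT
  ..TTT
  .F..T
Step 6: 2 trees catch fire, 3 burn out
  .....
  .....
  ....F
  ..TFT
  ....T

.....
.....
....F
..TFT
....T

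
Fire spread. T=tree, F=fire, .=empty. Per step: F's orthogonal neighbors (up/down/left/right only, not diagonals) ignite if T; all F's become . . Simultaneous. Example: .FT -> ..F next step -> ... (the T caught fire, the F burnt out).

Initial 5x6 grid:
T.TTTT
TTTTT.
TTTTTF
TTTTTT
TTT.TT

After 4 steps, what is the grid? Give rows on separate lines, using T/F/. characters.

Step 1: 2 trees catch fire, 1 burn out
  T.TTTT
  TTTTT.
  TTTTF.
  TTTTTF
  TTT.TT
Step 2: 4 trees catch fire, 2 burn out
  T.TTTT
  TTTTF.
  TTTF..
  TTTTF.
  TTT.TF
Step 3: 5 trees catch fire, 4 burn out
  T.TTFT
  TTTF..
  TTF...
  TTTF..
  TTT.F.
Step 4: 5 trees catch fire, 5 burn out
  T.TF.F
  TTF...
  TF....
  TTF...
  TTT...

T.TF.F
TTF...
TF....
TTF...
TTT...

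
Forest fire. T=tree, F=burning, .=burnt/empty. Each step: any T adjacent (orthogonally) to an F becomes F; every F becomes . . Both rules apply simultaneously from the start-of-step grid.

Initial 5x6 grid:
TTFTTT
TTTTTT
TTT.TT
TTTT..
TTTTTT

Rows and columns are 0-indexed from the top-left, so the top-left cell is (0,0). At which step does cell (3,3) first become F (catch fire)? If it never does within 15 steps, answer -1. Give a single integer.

Step 1: cell (3,3)='T' (+3 fires, +1 burnt)
Step 2: cell (3,3)='T' (+5 fires, +3 burnt)
Step 3: cell (3,3)='T' (+5 fires, +5 burnt)
Step 4: cell (3,3)='F' (+6 fires, +5 burnt)
  -> target ignites at step 4
Step 5: cell (3,3)='.' (+4 fires, +6 burnt)
Step 6: cell (3,3)='.' (+2 fires, +4 burnt)
Step 7: cell (3,3)='.' (+1 fires, +2 burnt)
Step 8: cell (3,3)='.' (+0 fires, +1 burnt)
  fire out at step 8

4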